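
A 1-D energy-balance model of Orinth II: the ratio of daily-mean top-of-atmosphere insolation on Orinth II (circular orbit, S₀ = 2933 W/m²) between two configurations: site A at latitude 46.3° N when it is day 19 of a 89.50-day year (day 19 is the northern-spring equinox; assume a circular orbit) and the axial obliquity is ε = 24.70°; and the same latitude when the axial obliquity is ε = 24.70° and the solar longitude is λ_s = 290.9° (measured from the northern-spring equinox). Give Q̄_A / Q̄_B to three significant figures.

Q̄_A / Q̄_B ≈ 2.69

— Configuration A (φ=+46.3°):
Solar longitude: λ_s = 360° × (19 − 19)/89.50 = 0.000°.
sin δ = sin 24.70° × sin 0.000° = 0.00000, so δ = +0.000°.
cos H₀ = −tan(+46.3°) tan(+0.000°) = -0.0000, H₀ = 1.5708 rad.
Bracket: H₀ sin φ sin δ + cos φ cos δ sin H₀ = 1.5708×0.72297×0.00000 + 0.69088×1.00000×1.00000 = 0.000000 + 0.690880 = 0.690880.
Q̄ = (S₀/π) × [bracket] = (2933/π) × 0.690880 = 645.01 W/m².
— Configuration B (φ=+46.3°):
Solar declination: sin δ = sin ε · sin λ_s = sin 24.70° × sin 290.9° = -0.39037, so δ = -22.978°.
cos H₀ = −tan(+46.3°) tan(-22.978°) = 0.4437, H₀ = 1.1111 rad.
Bracket: H₀ sin φ sin δ + cos φ cos δ sin H₀ = 1.1111×0.72297×-0.39037 + 0.69088×0.92066×0.89617 = -0.313581 + 0.570023 = 0.256442.
Q̄ = (S₀/π) × [bracket] = (2933/π) × 0.256442 = 239.41 W/m².
Ratio Q̄_A / Q̄_B = 645.01 / 239.41 = 2.694.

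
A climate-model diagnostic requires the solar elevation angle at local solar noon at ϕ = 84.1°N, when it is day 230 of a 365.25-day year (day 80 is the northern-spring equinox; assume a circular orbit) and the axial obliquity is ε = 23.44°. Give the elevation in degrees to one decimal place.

Solar longitude: L_s = 360° × (230 − 80)/365.25 = 147.844°.
sin δ = sin 23.44° × sin 147.844° = 0.21171, so δ = +12.223°.
At local noon the hour angle is zero, so the zenith angle equals |ϕ − δ| = |+84.1° − (+12.223°)| = 71.877°.
Elevation = 90° − 71.877° = 18.1°.

18.1°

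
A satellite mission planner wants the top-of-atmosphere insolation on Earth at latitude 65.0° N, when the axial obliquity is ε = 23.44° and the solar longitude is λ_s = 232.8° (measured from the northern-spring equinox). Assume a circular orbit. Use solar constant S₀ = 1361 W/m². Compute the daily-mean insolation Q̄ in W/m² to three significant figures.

Solar declination: sin δ = sin ε · sin λ_s = sin 23.44° × sin 232.8° = -0.31685, so δ = -18.473°.
cos H₀ = −tan(+65.0°) tan(-18.473°) = 0.7164, H₀ = 0.7722 rad.
Bracket: H₀ sin φ sin δ + cos φ cos δ sin H₀ = 0.7722×0.90631×-0.31685 + 0.42262×0.94848×0.69769 = -0.221748 + 0.279667 = 0.057919.
Q̄ = (S₀/π) × [bracket] = (1361/π) × 0.057919 = 25.09 W/m².

Q̄ ≈ 25.1 W/m²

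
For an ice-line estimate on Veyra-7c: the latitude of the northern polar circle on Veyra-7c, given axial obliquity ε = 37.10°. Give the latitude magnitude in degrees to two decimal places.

52.90°

The polar circle is the lowest latitude that experiences at least one full rotation of continuous daylight at the northern-summer solstice; it lies at |ϕ| = 90° − ε = 90° − 37.10° = 52.90°.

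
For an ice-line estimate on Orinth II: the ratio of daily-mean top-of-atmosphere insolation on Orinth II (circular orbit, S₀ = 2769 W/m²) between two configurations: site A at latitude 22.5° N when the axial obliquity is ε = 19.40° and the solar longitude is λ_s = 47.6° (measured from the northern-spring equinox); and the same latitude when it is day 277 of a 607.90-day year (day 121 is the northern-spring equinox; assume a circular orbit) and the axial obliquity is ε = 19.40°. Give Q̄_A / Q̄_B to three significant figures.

Q̄_A / Q̄_B ≈ 0.970

— Configuration A (φ=+22.5°):
Solar declination: sin δ = sin ε · sin λ_s = sin 19.40° × sin 47.6° = 0.24529, so δ = +14.199°.
cos H₀ = −tan(+22.5°) tan(+14.199°) = -0.1048, H₀ = 1.6758 rad.
Bracket: H₀ sin φ sin δ + cos φ cos δ sin H₀ = 1.6758×0.38268×0.24529 + 0.92388×0.96945×0.99449 = 0.157303 + 0.890720 = 1.048023.
Q̄ = (S₀/π) × [bracket] = (2769/π) × 1.048023 = 923.73 W/m².
— Configuration B (φ=+22.5°):
Solar longitude: λ_s = 360° × (277 − 121)/607.90 = 92.384°.
sin δ = sin 19.40° × sin 92.384° = 0.33187, so δ = +19.383°.
cos H₀ = −tan(+22.5°) tan(+19.383°) = -0.1457, H₀ = 1.7170 rad.
Bracket: H₀ sin φ sin δ + cos φ cos δ sin H₀ = 1.7170×0.38268×0.33187 + 0.92388×0.94332×0.98933 = 0.218059 + 0.862215 = 1.080274.
Q̄ = (S₀/π) × [bracket] = (2769/π) × 1.080274 = 952.15 W/m².
Ratio Q̄_A / Q̄_B = 923.73 / 952.15 = 0.9702.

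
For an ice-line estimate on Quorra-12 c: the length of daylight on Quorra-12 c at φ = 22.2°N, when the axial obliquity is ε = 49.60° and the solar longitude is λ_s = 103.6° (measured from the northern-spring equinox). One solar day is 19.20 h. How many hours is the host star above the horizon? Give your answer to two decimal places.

Solar declination: sin δ = sin ε · sin λ_s = sin 49.60° × sin 103.6° = 0.74019, so δ = +47.747°.
cos H₀ = −tan φ · tan δ = −tan(+22.2°) × tan(+47.747°) = -0.4492, so H₀ = 2.0367 rad = 116.69°.
Daylight = 2H₀/(2π) × 19.20 h = (2.0367/π) × 19.20 = 12.45 h.

12.45 h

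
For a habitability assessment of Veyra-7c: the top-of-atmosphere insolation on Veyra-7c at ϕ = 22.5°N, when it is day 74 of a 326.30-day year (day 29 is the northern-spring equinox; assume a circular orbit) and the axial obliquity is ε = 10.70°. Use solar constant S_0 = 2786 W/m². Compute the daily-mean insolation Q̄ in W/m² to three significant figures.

Solar longitude: L_s = 360° × (74 − 29)/326.30 = 49.648°.
sin δ = sin 10.70° × sin 49.648° = 0.14149, so δ = +8.134°.
cos h₀ = −tan(+22.5°) tan(+8.134°) = -0.0592, h₀ = 1.6300 rad.
Bracket: h₀ sin ϕ sin δ + cos ϕ cos δ sin h₀ = 1.6300×0.38268×0.14149 + 0.92388×0.98994×0.99825 = 0.088257 + 0.912985 = 1.001242.
Q̄ = (S_0/π) × [bracket] = (2786/π) × 1.001242 = 887.9 W/m².

Q̄ ≈ 888 W/m²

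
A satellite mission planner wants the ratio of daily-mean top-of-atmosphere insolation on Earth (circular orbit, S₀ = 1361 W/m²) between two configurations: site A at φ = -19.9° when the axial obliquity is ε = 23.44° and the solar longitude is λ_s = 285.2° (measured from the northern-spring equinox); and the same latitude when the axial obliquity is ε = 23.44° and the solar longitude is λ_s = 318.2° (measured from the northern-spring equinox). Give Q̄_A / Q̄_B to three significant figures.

Q̄_A / Q̄_B ≈ 1.03

— Configuration A (φ=-19.9°):
Solar declination: sin δ = sin ε · sin λ_s = sin 23.44° × sin 285.2° = -0.38387, so δ = -22.574°.
cos H₀ = −tan(-19.9°) tan(-22.574°) = -0.1505, H₀ = 1.7219 rad.
Bracket: H₀ sin φ sin δ + cos φ cos δ sin H₀ = 1.7219×-0.34038×-0.38387 + 0.94029×0.92339×0.98861 = 0.224986 + 0.858365 = 1.083351.
Q̄ = (S₀/π) × [bracket] = (1361/π) × 1.083351 = 469.33 W/m².
— Configuration B (φ=-19.9°):
Solar declination: sin δ = sin ε · sin λ_s = sin 23.44° × sin 318.2° = -0.26514, so δ = -15.375°.
cos H₀ = −tan(-19.9°) tan(-15.375°) = -0.0995, H₀ = 1.6705 rad.
Bracket: H₀ sin φ sin δ + cos φ cos δ sin H₀ = 1.6705×-0.34038×-0.26514 + 0.94029×0.96421×0.99503 = 0.150760 + 0.902131 = 1.052891.
Q̄ = (S₀/π) × [bracket] = (1361/π) × 1.052891 = 456.13 W/m².
Ratio Q̄_A / Q̄_B = 469.33 / 456.13 = 1.029.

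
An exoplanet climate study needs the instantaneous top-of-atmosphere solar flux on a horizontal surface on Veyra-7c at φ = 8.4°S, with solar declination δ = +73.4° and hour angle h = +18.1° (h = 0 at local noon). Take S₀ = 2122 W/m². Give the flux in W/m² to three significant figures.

273 W/m²

cos θ_z = sin φ sin δ + cos φ cos δ cos h = -0.139995 + 0.268638 = 0.128643.
Flux = S₀ · cos θ_z = 2122 × 0.128643 = 273.0 W/m².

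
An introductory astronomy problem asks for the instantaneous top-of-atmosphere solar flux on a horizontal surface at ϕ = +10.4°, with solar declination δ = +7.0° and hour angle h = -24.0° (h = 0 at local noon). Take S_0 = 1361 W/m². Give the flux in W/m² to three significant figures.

cos θ_z = sin ϕ sin δ + cos ϕ cos δ cos h = 0.022000 + 0.891840 = 0.913840.
Flux = S_0 · cos θ_z = 1361 × 0.913840 = 1244 W/m².

1.24e+03 W/m²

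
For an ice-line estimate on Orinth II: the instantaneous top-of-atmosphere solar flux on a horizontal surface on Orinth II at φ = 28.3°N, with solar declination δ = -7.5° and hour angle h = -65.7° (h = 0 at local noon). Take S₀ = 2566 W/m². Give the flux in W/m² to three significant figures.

cos θ_z = sin φ sin δ + cos φ cos δ cos h = -0.061881 + 0.359229 = 0.297348.
Flux = S₀ · cos θ_z = 2566 × 0.297348 = 763.0 W/m².

763 W/m²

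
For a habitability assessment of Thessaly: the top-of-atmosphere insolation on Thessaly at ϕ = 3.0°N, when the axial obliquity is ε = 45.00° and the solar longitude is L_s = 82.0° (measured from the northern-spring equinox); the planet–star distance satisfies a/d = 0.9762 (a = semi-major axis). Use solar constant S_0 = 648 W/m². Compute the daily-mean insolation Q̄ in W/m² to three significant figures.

Solar declination: sin δ = sin ε · sin L_s = sin 45.00° × sin 82.0° = 0.70023, so δ = +44.445°.
cos h₀ = −tan(+3.0°) tan(+44.445°) = -0.0514, h₀ = 1.6222 rad.
Bracket: h₀ sin ϕ sin δ + cos ϕ cos δ sin h₀ = 1.6222×0.05234×0.70023 + 0.99863×0.71392×0.99868 = 0.059454 + 0.712001 = 0.771455.
Inverse-square distance factor (a/d)² = 0.9762² = 0.952966.
Q̄ = (S_0/π) × 0.952966 × [bracket] = (648/π) × 0.952966 × 0.771455 = 151.6 W/m².

Q̄ ≈ 152 W/m²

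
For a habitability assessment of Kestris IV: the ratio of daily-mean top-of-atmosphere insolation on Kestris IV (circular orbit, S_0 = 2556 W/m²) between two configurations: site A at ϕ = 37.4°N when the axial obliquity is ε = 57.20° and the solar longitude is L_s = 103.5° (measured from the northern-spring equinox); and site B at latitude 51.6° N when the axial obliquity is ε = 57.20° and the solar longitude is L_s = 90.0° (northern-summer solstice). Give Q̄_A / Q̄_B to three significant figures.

Q̄_A / Q̄_B ≈ 0.754

— Configuration A (ϕ=+37.4°):
Solar declination: sin δ = sin ε · sin L_s = sin 57.20° × sin 103.5° = 0.81734, so δ = +54.820°.
cos h₀ = −tan(+37.4°) tan(+54.820°) = -1.0846 ≤ −1 ⇒ polar day, h₀ = π.
Bracket: h₀ sin ϕ sin δ + cos ϕ cos δ sin h₀ = 3.1416×0.60738×0.81734 + 0.79441×0.57615×0.00000 = 1.559603 + 0.000000 = 1.559603.
Q̄ = (S_0/π) × [bracket] = (2556/π) × 1.559603 = 1268.9 W/m².
— Configuration B (ϕ=+51.6°):
Solar declination: sin δ = sin ε · sin L_s = sin 57.20° × sin 90.0° = 0.84057, so δ = +57.200°.
cos h₀ = −tan(+51.6°) tan(+57.200°) = -1.9578 ≤ −1 ⇒ polar day, h₀ = π.
Bracket: h₀ sin ϕ sin δ + cos ϕ cos δ sin h₀ = 3.1416×0.78369×0.84057 + 0.62115×0.54171×0.00000 = 2.069517 + 0.000000 = 2.069517.
Q̄ = (S_0/π) × [bracket] = (2556/π) × 2.069517 = 1683.8 W/m².
Ratio Q̄_A / Q̄_B = 1268.9 / 1683.8 = 0.7536.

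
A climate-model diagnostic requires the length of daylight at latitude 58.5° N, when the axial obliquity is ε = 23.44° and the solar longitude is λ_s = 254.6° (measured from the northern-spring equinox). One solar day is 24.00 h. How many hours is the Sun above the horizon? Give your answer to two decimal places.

6.31 h

Solar declination: sin δ = sin ε · sin λ_s = sin 23.44° × sin 254.6° = -0.38351, so δ = -22.551°.
cos H₀ = −tan φ · tan δ = −tan(+58.5°) × tan(-22.551°) = 0.6776, so H₀ = 0.8262 rad = 47.34°.
Daylight = 2H₀/(2π) × 24.00 h = (0.8262/π) × 24.00 = 6.31 h.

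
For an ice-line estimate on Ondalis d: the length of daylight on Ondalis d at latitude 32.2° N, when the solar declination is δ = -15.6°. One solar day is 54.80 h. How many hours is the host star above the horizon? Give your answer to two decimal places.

24.32 h

cos h₀ = −tan ϕ · tan δ = −tan(+32.2°) × tan(-15.600°) = 0.1758, so h₀ = 1.3941 rad = 79.87°.
Daylight = 2h₀/(2π) × 54.80 h = (1.3941/π) × 54.80 = 24.32 h.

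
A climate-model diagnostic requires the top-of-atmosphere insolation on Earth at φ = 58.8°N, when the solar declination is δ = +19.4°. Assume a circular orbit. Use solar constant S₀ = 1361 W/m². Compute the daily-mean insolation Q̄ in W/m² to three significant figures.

Q̄ ≈ 442 W/m²

cos H₀ = −tan(+58.8°) tan(+19.400°) = -0.5815, H₀ = 2.1913 rad.
Bracket: H₀ sin φ sin δ + cos φ cos δ sin H₀ = 2.1913×0.85536×0.33216 + 0.51803×0.94322×0.81356 = 0.622584 + 0.397519 = 1.020103.
Q̄ = (S₀/π) × [bracket] = (1361/π) × 1.020103 = 441.9 W/m².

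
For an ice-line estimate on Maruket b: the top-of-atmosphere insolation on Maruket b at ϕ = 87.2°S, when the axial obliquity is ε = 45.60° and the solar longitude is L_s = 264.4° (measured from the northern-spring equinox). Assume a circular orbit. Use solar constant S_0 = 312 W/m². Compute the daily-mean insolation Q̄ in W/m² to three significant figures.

Solar declination: sin δ = sin ε · sin L_s = sin 45.60° × sin 264.4° = -0.71106, so δ = -45.321°.
cos h₀ = −tan(-87.2°) tan(-45.321°) = -20.6772 ≤ −1 ⇒ polar day, h₀ = π.
Bracket: h₀ sin ϕ sin δ + cos ϕ cos δ sin h₀ = 3.1416×-0.99881×-0.71106 + 0.04885×0.70313×0.00000 = 2.231208 + 0.000000 = 2.231208.
Q̄ = (S_0/π) × [bracket] = (312/π) × 2.231208 = 221.6 W/m².

Q̄ ≈ 222 W/m²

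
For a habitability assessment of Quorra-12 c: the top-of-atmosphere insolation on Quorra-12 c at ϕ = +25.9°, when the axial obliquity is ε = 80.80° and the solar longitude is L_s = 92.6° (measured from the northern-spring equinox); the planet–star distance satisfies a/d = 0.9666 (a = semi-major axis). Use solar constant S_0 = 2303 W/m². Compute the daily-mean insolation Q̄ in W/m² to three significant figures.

Q̄ ≈ 927 W/m²

Solar declination: sin δ = sin ε · sin L_s = sin 80.80° × sin 92.6° = 0.98612, so δ = +80.443°.
cos h₀ = −tan(+25.9°) tan(+80.443°) = -2.8840 ≤ −1 ⇒ polar day, h₀ = π.
Bracket: h₀ sin ϕ sin δ + cos ϕ cos δ sin h₀ = 3.1416×0.43680×0.98612 + 0.89956×0.16603×0.00000 = 1.353204 + 0.000000 = 1.353204.
Inverse-square distance factor (a/d)² = 0.9666² = 0.934316.
Q̄ = (S_0/π) × 0.934316 × [bracket] = (2303/π) × 0.934316 × 1.353204 = 926.8 W/m².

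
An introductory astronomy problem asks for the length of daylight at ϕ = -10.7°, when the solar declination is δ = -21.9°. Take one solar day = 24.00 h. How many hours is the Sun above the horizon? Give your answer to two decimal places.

cos h₀ = −tan ϕ · tan δ = −tan(-10.7°) × tan(-21.900°) = -0.0760, so h₀ = 1.6468 rad = 94.36°.
Daylight = 2h₀/(2π) × 24.00 h = (1.6468/π) × 24.00 = 12.58 h.

12.58 h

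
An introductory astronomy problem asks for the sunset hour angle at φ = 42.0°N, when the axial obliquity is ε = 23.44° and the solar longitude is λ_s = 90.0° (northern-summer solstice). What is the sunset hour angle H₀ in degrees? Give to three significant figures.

Solar declination: sin δ = sin ε · sin λ_s = sin 23.44° × sin 90.0° = 0.39779, so δ = +23.440°.
cos H₀ = −tan φ · tan δ = −tan(+42.0°) × tan(+23.440°) = -0.3904, so H₀ = 1.9718 rad = 112.98°.

H₀ = 113°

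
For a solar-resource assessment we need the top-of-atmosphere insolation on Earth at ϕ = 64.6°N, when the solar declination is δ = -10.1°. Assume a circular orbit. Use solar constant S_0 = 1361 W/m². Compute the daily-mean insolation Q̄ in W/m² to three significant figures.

cos h₀ = −tan(+64.6°) tan(-10.100°) = 0.3751, h₀ = 1.1863 rad.
Bracket: h₀ sin ϕ sin δ + cos ϕ cos δ sin h₀ = 1.1863×0.90334×-0.17537 + 0.42894×0.98450×0.92697 = -0.187932 + 0.391451 = 0.203519.
Q̄ = (S_0/π) × [bracket] = (1361/π) × 0.203519 = 88.17 W/m².

Q̄ ≈ 88.2 W/m²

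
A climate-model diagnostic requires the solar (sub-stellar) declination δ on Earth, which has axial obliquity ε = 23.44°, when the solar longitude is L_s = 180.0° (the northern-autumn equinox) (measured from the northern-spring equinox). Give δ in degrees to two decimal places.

δ = +0.00°

sin δ = sin ε · sin L_s = sin 23.44° × sin 180.0° = 0.000000.
δ = arcsin(0.000000) = +0.00°.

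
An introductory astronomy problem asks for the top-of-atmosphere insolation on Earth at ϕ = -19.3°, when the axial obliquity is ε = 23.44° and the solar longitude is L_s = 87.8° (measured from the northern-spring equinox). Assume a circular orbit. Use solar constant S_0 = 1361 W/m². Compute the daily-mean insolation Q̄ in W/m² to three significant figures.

Q̄ ≈ 290 W/m²

Solar declination: sin δ = sin ε · sin L_s = sin 23.44° × sin 87.8° = 0.39750, so δ = +23.422°.
cos h₀ = −tan(-19.3°) tan(+23.422°) = 0.1517, h₀ = 1.4185 rad.
Bracket: h₀ sin ϕ sin δ + cos ϕ cos δ sin h₀ = 1.4185×-0.33051×0.39750 + 0.94380×0.91760×0.98843 = -0.186359 + 0.856011 = 0.669652.
Q̄ = (S_0/π) × [bracket] = (1361/π) × 0.669652 = 290.1 W/m².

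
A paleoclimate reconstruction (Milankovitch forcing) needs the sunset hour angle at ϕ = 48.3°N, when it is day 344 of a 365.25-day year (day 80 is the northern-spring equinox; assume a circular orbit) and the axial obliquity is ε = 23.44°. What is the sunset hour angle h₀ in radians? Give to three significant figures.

Solar longitude: L_s = 360° × (344 − 80)/365.25 = 260.205°.
sin δ = sin 23.44° × sin 260.205° = -0.39199, so δ = -23.078°.
cos h₀ = −tan ϕ · tan δ = −tan(+48.3°) × tan(-23.078°) = 0.4782, so h₀ = 1.0722 rad = 61.43°.

h₀ = 1.07 rad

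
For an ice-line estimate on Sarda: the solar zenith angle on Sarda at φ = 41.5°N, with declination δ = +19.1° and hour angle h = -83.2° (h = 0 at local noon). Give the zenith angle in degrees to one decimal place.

cos θ_z = sin φ sin δ + cos φ cos δ cos h = 0.216821 + 0.083797 = 0.300618.
θ_z = arccos(0.300618) = 72.5°.

θ_z = 72.5°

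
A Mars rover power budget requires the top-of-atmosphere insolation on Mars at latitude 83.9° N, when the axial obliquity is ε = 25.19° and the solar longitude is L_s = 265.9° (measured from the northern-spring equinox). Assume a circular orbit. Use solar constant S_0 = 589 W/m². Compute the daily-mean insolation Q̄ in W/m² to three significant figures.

Solar declination: sin δ = sin ε · sin L_s = sin 25.19° × sin 265.9° = -0.42453, so δ = -25.121°.
cos h₀ = −tan(+83.9°) tan(-25.121°) = 4.3874 ≥ 1 ⇒ polar night, h₀ = 0 and Q̄ = 0.

Q̄ ≈ 0.00 W/m²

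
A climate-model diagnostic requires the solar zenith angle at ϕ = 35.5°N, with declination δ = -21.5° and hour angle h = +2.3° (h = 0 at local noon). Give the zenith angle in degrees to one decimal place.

cos θ_z = sin ϕ sin δ + cos ϕ cos δ cos h = -0.212828 + 0.756857 = 0.544029.
θ_z = arccos(0.544029) = 57.0°.

θ_z = 57.0°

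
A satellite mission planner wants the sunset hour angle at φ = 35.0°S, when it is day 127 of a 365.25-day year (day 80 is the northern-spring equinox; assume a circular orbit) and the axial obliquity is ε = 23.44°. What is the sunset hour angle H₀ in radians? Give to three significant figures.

H₀ = 1.36 rad

Solar longitude: λ_s = 360° × (127 − 80)/365.25 = 46.324°.
sin δ = sin 23.44° × sin 46.324° = 0.28771, so δ = +16.721°.
cos H₀ = −tan φ · tan δ = −tan(-35.0°) × tan(+16.721°) = 0.2103, so H₀ = 1.3589 rad = 77.86°.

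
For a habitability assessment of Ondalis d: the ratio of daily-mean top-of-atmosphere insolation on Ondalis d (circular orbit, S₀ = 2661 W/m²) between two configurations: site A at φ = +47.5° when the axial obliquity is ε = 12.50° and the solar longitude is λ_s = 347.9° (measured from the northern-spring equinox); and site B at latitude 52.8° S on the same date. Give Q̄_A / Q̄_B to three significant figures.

Q̄_A / Q̄_B ≈ 0.942

— Configuration A (φ=+47.5°):
Solar declination: sin δ = sin ε · sin λ_s = sin 12.50° × sin 347.9° = -0.04537, so δ = -2.600°.
cos H₀ = −tan(+47.5°) tan(-2.600°) = 0.0496, H₀ = 1.5212 rad.
Bracket: H₀ sin φ sin δ + cos φ cos δ sin H₀ = 1.5212×0.73728×-0.04537 + 0.67559×0.99897×0.99877 = -0.050885 + 0.674064 = 0.623179.
Q̄ = (S₀/π) × [bracket] = (2661/π) × 0.623179 = 527.85 W/m².
— Configuration B (φ=-52.8°):
cos H₀ = −tan(-52.8°) tan(-2.600°) = -0.0598, H₀ = 1.6307 rad.
Bracket: H₀ sin φ sin δ + cos φ cos δ sin H₀ = 1.6307×-0.79653×-0.04537 + 0.60460×0.99897×0.99821 = 0.058931 + 0.602896 = 0.661827.
Q̄ = (S₀/π) × [bracket] = (2661/π) × 0.661827 = 560.58 W/m².
Ratio Q̄_A / Q̄_B = 527.85 / 560.58 = 0.9416.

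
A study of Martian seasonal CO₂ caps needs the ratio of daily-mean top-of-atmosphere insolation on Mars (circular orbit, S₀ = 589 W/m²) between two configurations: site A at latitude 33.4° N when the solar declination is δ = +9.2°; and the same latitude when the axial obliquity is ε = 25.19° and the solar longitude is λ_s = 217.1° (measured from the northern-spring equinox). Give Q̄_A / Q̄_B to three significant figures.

— Configuration A (φ=+33.4°):
cos H₀ = −tan(+33.4°) tan(+9.200°) = -0.1068, H₀ = 1.6778 rad.
Bracket: H₀ sin φ sin δ + cos φ cos δ sin H₀ = 1.6778×0.55048×0.15988 + 0.83485×0.98714×0.99428 = 0.147664 + 0.819400 = 0.967064.
Q̄ = (S₀/π) × [bracket] = (589/π) × 0.967064 = 181.31 W/m².
— Configuration B (φ=+33.4°):
Solar declination: sin δ = sin ε · sin λ_s = sin 25.19° × sin 217.1° = -0.25674, so δ = -14.877°.
cos H₀ = −tan(+33.4°) tan(-14.877°) = 0.1752, H₀ = 1.3947 rad.
Bracket: H₀ sin φ sin δ + cos φ cos δ sin H₀ = 1.3947×0.55048×-0.25674 + 0.83485×0.96648×0.98454 = -0.197113 + 0.794392 = 0.597279.
Q̄ = (S₀/π) × [bracket] = (589/π) × 0.597279 = 111.98 W/m².
Ratio Q̄_A / Q̄_B = 181.31 / 111.98 = 1.619.

Q̄_A / Q̄_B ≈ 1.62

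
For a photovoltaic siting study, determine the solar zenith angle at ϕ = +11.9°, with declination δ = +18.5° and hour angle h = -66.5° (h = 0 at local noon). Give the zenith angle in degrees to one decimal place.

θ_z = 64.2°

cos θ_z = sin ϕ sin δ + cos ϕ cos δ cos h = 0.065430 + 0.370016 = 0.435446.
θ_z = arccos(0.435446) = 64.2°.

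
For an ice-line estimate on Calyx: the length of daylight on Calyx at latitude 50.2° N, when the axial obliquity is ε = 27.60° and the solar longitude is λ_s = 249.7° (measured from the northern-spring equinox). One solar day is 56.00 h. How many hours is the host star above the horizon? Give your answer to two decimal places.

Solar declination: sin δ = sin ε · sin λ_s = sin 27.60° × sin 249.7° = -0.43452, so δ = -25.755°.
cos H₀ = −tan φ · tan δ = −tan(+50.2°) × tan(-25.755°) = 0.5790, so H₀ = 0.9532 rad = 54.62°.
Daylight = 2H₀/(2π) × 56.00 h = (0.9532/π) × 56.00 = 16.99 h.

16.99 h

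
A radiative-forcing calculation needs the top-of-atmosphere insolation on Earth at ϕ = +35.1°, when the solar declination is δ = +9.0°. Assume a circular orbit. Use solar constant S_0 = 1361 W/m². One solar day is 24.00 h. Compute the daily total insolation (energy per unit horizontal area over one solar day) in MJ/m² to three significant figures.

cos h₀ = −tan(+35.1°) tan(+9.000°) = -0.1113, h₀ = 1.6823 rad.
Bracket: h₀ sin ϕ sin δ + cos ϕ cos δ sin h₀ = 1.6823×0.57501×0.15643 + 0.81815×0.98769×0.99379 = 0.151321 + 0.803060 = 0.954381.
Q̄ = (S_0/π) × [bracket] = (1361/π) × 0.954381 = 413.46 W/m².
Daily total = Q̄ × 24.00 h × 3600 s/h = 413.46 × 24.00 × 3600 / 10⁶ = 35.72 MJ/m².

35.7 MJ/m²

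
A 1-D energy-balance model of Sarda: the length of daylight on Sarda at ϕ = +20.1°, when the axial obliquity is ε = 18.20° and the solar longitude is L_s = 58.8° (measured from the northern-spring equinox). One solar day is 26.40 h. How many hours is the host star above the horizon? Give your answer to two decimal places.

Solar declination: sin δ = sin ε · sin L_s = sin 18.20° × sin 58.8° = 0.26716, so δ = +15.495°.
cos h₀ = −tan ϕ · tan δ = −tan(+20.1°) × tan(+15.495°) = -0.1015, so h₀ = 1.6724 rad = 95.82°.
Daylight = 2h₀/(2π) × 26.40 h = (1.6724/π) × 26.40 = 14.05 h.

14.05 h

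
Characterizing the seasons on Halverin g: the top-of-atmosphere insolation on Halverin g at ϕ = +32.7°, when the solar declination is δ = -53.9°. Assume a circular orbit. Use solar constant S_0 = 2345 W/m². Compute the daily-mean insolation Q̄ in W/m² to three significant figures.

Q̄ ≈ 14.5 W/m²

cos h₀ = −tan(+32.7°) tan(-53.900°) = 0.8804, h₀ = 0.4941 rad.
Bracket: h₀ sin ϕ sin δ + cos ϕ cos δ sin h₀ = 0.4941×0.54024×-0.80799 + 0.84151×0.58920×0.47426 = -0.215679 + 0.235146 = 0.019467.
Q̄ = (S_0/π) × [bracket] = (2345/π) × 0.019467 = 14.53 W/m².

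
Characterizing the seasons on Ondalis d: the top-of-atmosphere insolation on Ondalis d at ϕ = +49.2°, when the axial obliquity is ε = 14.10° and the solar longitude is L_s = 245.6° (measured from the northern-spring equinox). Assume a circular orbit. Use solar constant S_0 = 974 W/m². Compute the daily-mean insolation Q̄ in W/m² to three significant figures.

Solar declination: sin δ = sin ε · sin L_s = sin 14.10° × sin 245.6° = -0.22186, so δ = -12.818°.
cos h₀ = −tan(+49.2°) tan(-12.818°) = 0.2636, h₀ = 1.3041 rad.
Bracket: h₀ sin ϕ sin δ + cos ϕ cos δ sin h₀ = 1.3041×0.75700×-0.22186 + 0.65342×0.97508×0.96463 = -0.219021 + 0.614601 = 0.395580.
Q̄ = (S_0/π) × [bracket] = (974/π) × 0.395580 = 122.6 W/m².

Q̄ ≈ 123 W/m²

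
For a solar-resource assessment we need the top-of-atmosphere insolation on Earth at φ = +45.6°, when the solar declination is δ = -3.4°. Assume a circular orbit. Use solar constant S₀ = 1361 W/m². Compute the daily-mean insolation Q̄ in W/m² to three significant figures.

Q̄ ≈ 274 W/m²

cos H₀ = −tan(+45.6°) tan(-3.400°) = 0.0607, H₀ = 1.5101 rad.
Bracket: H₀ sin φ sin δ + cos φ cos δ sin H₀ = 1.5101×0.71447×-0.05931 + 0.69966×0.99824×0.99816 = -0.063991 + 0.697143 = 0.633152.
Q̄ = (S₀/π) × [bracket] = (1361/π) × 0.633152 = 274.3 W/m².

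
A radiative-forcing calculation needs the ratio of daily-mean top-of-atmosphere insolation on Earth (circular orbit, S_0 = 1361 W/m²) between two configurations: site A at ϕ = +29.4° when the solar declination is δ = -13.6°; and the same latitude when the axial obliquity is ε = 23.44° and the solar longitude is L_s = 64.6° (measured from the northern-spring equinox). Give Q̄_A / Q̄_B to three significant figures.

Q̄_A / Q̄_B ≈ 0.607

— Configuration A (ϕ=+29.4°):
cos h₀ = −tan(+29.4°) tan(-13.600°) = 0.1363, h₀ = 1.4341 rad.
Bracket: h₀ sin ϕ sin δ + cos ϕ cos δ sin h₀ = 1.4341×0.49090×-0.23514 + 0.87121×0.97196×0.99067 = -0.165538 + 0.838881 = 0.673343.
Q̄ = (S_0/π) × [bracket] = (1361/π) × 0.673343 = 291.71 W/m².
— Configuration B (ϕ=+29.4°):
Solar declination: sin δ = sin ε · sin L_s = sin 23.44° × sin 64.6° = 0.35934, so δ = +21.059°.
cos h₀ = −tan(+29.4°) tan(+21.059°) = -0.2170, h₀ = 1.7895 rad.
Bracket: h₀ sin ϕ sin δ + cos ϕ cos δ sin h₀ = 1.7895×0.49090×0.35934 + 0.87121×0.93321×0.97618 = 0.315668 + 0.793656 = 1.109324.
Q̄ = (S_0/π) × [bracket] = (1361/π) × 1.109324 = 480.58 W/m².
Ratio Q̄_A / Q̄_B = 291.71 / 480.58 = 0.6070.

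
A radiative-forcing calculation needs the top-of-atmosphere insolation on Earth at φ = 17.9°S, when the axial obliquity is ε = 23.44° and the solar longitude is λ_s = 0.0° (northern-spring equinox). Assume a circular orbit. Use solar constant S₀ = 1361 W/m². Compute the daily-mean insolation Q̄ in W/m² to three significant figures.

Q̄ ≈ 412 W/m²

Solar declination: sin δ = sin ε · sin λ_s = sin 23.44° × sin 0.0° = 0.00000, so δ = +0.000°.
cos H₀ = −tan(-17.9°) tan(+0.000°) = 0.0000, H₀ = 1.5708 rad.
Bracket: H₀ sin φ sin δ + cos φ cos δ sin H₀ = 1.5708×-0.30736×0.00000 + 0.95159×1.00000×1.00000 = -0.000000 + 0.951590 = 0.951590.
Q̄ = (S₀/π) × [bracket] = (1361/π) × 0.951590 = 412.2 W/m².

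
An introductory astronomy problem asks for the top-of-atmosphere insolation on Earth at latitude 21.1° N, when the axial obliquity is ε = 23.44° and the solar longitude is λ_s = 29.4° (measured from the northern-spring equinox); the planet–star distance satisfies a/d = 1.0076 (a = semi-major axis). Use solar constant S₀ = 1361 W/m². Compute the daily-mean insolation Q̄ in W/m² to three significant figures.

Solar declination: sin δ = sin ε · sin λ_s = sin 23.44° × sin 29.4° = 0.19528, so δ = +11.261°.
cos H₀ = −tan(+21.1°) tan(+11.261°) = -0.0768, H₀ = 1.6477 rad.
Bracket: H₀ sin φ sin δ + cos φ cos δ sin H₀ = 1.6477×0.36000×0.19528 + 0.93295×0.98075×0.99704 = 0.115835 + 0.912282 = 1.028117.
Inverse-square distance factor (a/d)² = 1.0076² = 1.015258.
Q̄ = (S₀/π) × 1.015258 × [bracket] = (1361/π) × 1.015258 × 1.028117 = 452.2 W/m².

Q̄ ≈ 452 W/m²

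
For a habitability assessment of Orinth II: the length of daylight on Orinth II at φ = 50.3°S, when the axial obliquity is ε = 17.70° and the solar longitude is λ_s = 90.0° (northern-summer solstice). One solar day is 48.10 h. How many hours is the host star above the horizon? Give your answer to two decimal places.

18.01 h

Solar declination: sin δ = sin ε · sin λ_s = sin 17.70° × sin 90.0° = 0.30403, so δ = +17.700°.
cos H₀ = −tan φ · tan δ = −tan(-50.3°) × tan(+17.700°) = 0.3844, so H₀ = 1.1762 rad = 67.39°.
Daylight = 2H₀/(2π) × 48.10 h = (1.1762/π) × 48.10 = 18.01 h.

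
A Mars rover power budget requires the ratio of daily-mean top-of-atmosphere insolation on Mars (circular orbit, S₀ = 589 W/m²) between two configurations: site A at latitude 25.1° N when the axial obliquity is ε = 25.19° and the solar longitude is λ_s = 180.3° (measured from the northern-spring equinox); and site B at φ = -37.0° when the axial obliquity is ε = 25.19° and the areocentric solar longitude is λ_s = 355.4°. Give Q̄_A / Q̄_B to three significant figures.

— Configuration A (φ=+25.1°):
Solar declination: sin δ = sin ε · sin λ_s = sin 25.19° × sin 180.3° = -0.00223, so δ = -0.128°.
cos H₀ = −tan(+25.1°) tan(-0.128°) = 0.0010, H₀ = 1.5698 rad.
Bracket: H₀ sin φ sin δ + cos φ cos δ sin H₀ = 1.5698×0.42420×-0.00223 + 0.90557×1.00000×1.00000 = -0.001485 + 0.905570 = 0.904085.
Q̄ = (S₀/π) × [bracket] = (589/π) × 0.904085 = 169.50 W/m².
— Configuration B (φ=-37.0°):
sin δ = sin 25.19° × sin 355.4° = -0.03413, so δ = -1.956°.
cos H₀ = −tan(-37.0°) tan(-1.956°) = -0.0257, H₀ = 1.5965 rad.
Bracket: H₀ sin φ sin δ + cos φ cos δ sin H₀ = 1.5965×-0.60182×-0.03413 + 0.79864×0.99942×0.99967 = 0.032792 + 0.797913 = 0.830705.
Q̄ = (S₀/π) × [bracket] = (589/π) × 0.830705 = 155.74 W/m².
Ratio Q̄_A / Q̄_B = 169.50 / 155.74 = 1.088.

Q̄_A / Q̄_B ≈ 1.09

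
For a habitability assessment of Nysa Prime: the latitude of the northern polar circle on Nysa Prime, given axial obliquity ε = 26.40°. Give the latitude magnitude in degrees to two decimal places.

The polar circle is the lowest latitude that experiences at least one full rotation of continuous daylight at the northern-summer solstice; it lies at |ϕ| = 90° − ε = 90° − 26.40° = 63.60°.

63.60°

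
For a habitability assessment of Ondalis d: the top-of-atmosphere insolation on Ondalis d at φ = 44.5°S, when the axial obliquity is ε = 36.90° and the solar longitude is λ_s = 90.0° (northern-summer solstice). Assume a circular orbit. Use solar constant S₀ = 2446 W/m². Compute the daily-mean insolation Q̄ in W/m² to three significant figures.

Solar declination: sin δ = sin ε · sin λ_s = sin 36.90° × sin 90.0° = 0.60042, so δ = +36.900°.
cos H₀ = −tan(-44.5°) tan(+36.900°) = 0.7378, H₀ = 0.7409 rad.
Bracket: H₀ sin φ sin δ + cos φ cos δ sin H₀ = 0.7409×-0.70091×0.60042 + 0.71325×0.79968×0.67499 = -0.311801 + 0.384995 = 0.073194.
Q̄ = (S₀/π) × [bracket] = (2446/π) × 0.073194 = 56.99 W/m².

Q̄ ≈ 57.0 W/m²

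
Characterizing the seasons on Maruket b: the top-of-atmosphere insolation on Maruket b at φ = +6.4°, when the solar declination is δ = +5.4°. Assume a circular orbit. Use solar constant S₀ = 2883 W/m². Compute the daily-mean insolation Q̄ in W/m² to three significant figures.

Q̄ ≈ 923 W/m²

cos H₀ = −tan(+6.4°) tan(+5.400°) = -0.0106, H₀ = 1.5814 rad.
Bracket: H₀ sin φ sin δ + cos φ cos δ sin H₀ = 1.5814×0.11147×0.09411 + 0.99377×0.99556×0.99994 = 0.016590 + 0.989298 = 1.005888.
Q̄ = (S₀/π) × [bracket] = (2883/π) × 1.005888 = 923.1 W/m².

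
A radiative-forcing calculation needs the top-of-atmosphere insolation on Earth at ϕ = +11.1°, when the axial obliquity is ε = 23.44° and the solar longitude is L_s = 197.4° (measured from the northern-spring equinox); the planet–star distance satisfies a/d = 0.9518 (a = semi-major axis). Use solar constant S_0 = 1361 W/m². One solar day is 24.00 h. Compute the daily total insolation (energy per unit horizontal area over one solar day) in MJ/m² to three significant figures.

31.8 MJ/m²

Solar declination: sin δ = sin ε · sin L_s = sin 23.44° × sin 197.4° = -0.11895, so δ = -6.832°.
cos h₀ = −tan(+11.1°) tan(-6.832°) = 0.0235, h₀ = 1.5473 rad.
Bracket: h₀ sin ϕ sin δ + cos ϕ cos δ sin h₀ = 1.5473×0.19252×-0.11895 + 0.98129×0.99290×0.99972 = -0.035434 + 0.974050 = 0.938616.
Inverse-square distance factor (a/d)² = 0.9518² = 0.905923.
Q̄ = (S_0/π) × 0.905923 × [bracket] = (1361/π) × 0.905923 × 0.938616 = 368.37 W/m².
Daily total = Q̄ × 24.00 h × 3600 s/h = 368.37 × 24.00 × 3600 / 10⁶ = 31.83 MJ/m².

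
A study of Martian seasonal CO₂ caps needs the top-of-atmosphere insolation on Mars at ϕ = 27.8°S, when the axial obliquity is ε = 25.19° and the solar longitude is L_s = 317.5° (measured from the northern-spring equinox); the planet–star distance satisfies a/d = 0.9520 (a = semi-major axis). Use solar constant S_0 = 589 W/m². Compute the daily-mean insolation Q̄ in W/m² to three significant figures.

Solar declination: sin δ = sin ε · sin L_s = sin 25.19° × sin 317.5° = -0.28755, so δ = -16.711°.
cos h₀ = −tan(-27.8°) tan(-16.711°) = -0.1583, h₀ = 1.7298 rad.
Bracket: h₀ sin ϕ sin δ + cos ϕ cos δ sin h₀ = 1.7298×-0.46639×-0.28755 + 0.88458×0.95777×0.98739 = 0.231984 + 0.836541 = 1.068525.
Inverse-square distance factor (a/d)² = 0.9520² = 0.906304.
Q̄ = (S_0/π) × 0.906304 × [bracket] = (589/π) × 0.906304 × 1.068525 = 181.6 W/m².

Q̄ ≈ 182 W/m²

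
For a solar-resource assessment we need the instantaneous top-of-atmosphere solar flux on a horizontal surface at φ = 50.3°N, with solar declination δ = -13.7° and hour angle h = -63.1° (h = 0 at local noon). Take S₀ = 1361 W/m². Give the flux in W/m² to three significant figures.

cos θ_z = sin φ sin δ + cos φ cos δ cos h = -0.182223 + 0.280778 = 0.098555.
Flux = S₀ · cos θ_z = 1361 × 0.098555 = 134.1 W/m².

134 W/m²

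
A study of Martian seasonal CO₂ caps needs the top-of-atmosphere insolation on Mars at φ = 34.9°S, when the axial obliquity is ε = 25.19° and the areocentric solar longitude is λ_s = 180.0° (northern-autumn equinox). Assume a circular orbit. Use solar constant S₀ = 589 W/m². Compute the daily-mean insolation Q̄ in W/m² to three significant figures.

Q̄ ≈ 154 W/m²

sin δ = sin 25.19° × sin 180.0° = 0.00000, so δ = +0.000°.
cos H₀ = −tan(-34.9°) tan(+0.000°) = 0.0000, H₀ = 1.5708 rad.
Bracket: H₀ sin φ sin δ + cos φ cos δ sin H₀ = 1.5708×-0.57215×0.00000 + 0.82015×1.00000×1.00000 = -0.000000 + 0.820150 = 0.820150.
Q̄ = (S₀/π) × [bracket] = (589/π) × 0.820150 = 153.8 W/m².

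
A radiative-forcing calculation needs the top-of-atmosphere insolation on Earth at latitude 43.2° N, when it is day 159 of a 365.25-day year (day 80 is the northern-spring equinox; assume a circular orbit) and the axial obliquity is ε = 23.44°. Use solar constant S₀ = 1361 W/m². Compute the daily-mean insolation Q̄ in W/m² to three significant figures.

Q̄ ≈ 495 W/m²

Solar longitude: λ_s = 360° × (159 − 80)/365.25 = 77.864°.
sin δ = sin 23.44° × sin 77.864° = 0.38890, so δ = +22.886°.
cos H₀ = −tan(+43.2°) tan(+22.886°) = -0.3964, H₀ = 1.9784 rad.
Bracket: H₀ sin φ sin δ + cos φ cos δ sin H₀ = 1.9784×0.68455×0.38890 + 0.72897×0.92128×0.91808 = 0.526693 + 0.616569 = 1.143262.
Q̄ = (S₀/π) × [bracket] = (1361/π) × 1.143262 = 495.3 W/m².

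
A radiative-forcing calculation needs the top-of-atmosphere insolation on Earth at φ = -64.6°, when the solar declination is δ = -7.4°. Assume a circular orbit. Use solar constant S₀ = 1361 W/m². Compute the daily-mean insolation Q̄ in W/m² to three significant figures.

cos H₀ = −tan(-64.6°) tan(-7.400°) = -0.2735, H₀ = 1.8478 rad.
Bracket: H₀ sin φ sin δ + cos φ cos δ sin H₀ = 1.8478×-0.90334×-0.12880 + 0.42894×0.99167×0.96187 = 0.214992 + 0.409148 = 0.624140.
Q̄ = (S₀/π) × [bracket] = (1361/π) × 0.624140 = 270.4 W/m².

Q̄ ≈ 270 W/m²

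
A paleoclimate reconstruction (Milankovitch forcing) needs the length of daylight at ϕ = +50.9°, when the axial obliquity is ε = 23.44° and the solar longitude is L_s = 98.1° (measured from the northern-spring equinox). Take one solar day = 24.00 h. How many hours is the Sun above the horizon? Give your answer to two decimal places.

Solar declination: sin δ = sin ε · sin L_s = sin 23.44° × sin 98.1° = 0.39382, so δ = +23.192°.
cos h₀ = −tan ϕ · tan δ = −tan(+50.9°) × tan(+23.192°) = -0.5272, so h₀ = 2.1261 rad = 121.82°.
Daylight = 2h₀/(2π) × 24.00 h = (2.1261/π) × 24.00 = 16.24 h.

16.24 h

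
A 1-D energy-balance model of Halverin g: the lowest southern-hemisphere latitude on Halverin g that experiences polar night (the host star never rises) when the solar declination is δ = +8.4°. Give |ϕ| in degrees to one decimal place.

|ϕ| = 81.6°

Polar night requires cos h₀ = −tan ϕ tan δ ≥ 1, i.e. tan ϕ tan δ ≤ −1.
The boundary is |tan ϕ| · |tan δ| = 1, so |ϕ| = 90° − |δ| = 90° − 8.4° = 81.6° in the southern hemisphere.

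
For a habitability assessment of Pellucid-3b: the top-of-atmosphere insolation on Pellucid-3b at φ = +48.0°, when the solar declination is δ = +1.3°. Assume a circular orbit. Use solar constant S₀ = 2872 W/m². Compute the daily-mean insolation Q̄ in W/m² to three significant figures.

Q̄ ≈ 636 W/m²

cos H₀ = −tan(+48.0°) tan(+1.300°) = -0.0252, H₀ = 1.5960 rad.
Bracket: H₀ sin φ sin δ + cos φ cos δ sin H₀ = 1.5960×0.74314×0.02269 + 0.66913×0.99974×0.99968 = 0.026912 + 0.668742 = 0.695654.
Q̄ = (S₀/π) × [bracket] = (2872/π) × 0.695654 = 636.0 W/m².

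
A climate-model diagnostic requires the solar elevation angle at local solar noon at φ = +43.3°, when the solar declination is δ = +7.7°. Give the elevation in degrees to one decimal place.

54.4°

At local noon the hour angle is zero, so the zenith angle equals |φ − δ| = |+43.3° − (+7.700°)| = 35.600°.
Elevation = 90° − 35.600° = 54.4°.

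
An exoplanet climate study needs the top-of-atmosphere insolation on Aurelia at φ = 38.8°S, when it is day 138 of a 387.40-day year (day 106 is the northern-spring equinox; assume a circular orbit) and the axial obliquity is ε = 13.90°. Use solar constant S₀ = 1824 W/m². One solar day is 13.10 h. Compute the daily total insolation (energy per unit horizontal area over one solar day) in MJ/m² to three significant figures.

18.1 MJ/m²

Solar longitude: λ_s = 360° × (138 − 106)/387.40 = 29.737°.
sin δ = sin 13.90° × sin 29.737° = 0.11916, so δ = +6.843°.
cos H₀ = −tan(-38.8°) tan(+6.843°) = 0.0965, H₀ = 1.4742 rad.
Bracket: H₀ sin φ sin δ + cos φ cos δ sin H₀ = 1.4742×-0.62660×0.11916 + 0.77934×0.99288×0.99533 = -0.110072 + 0.770177 = 0.660105.
Q̄ = (S₀/π) × [bracket] = (1824/π) × 0.660105 = 383.26 W/m².
Daily total = Q̄ × 13.10 h × 3600 s/h = 383.26 × 13.10 × 3600 / 10⁶ = 18.07 MJ/m².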